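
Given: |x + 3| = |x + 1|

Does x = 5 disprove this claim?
Substitute x = 5 into the relation:
x = 5: LHS = |5 + 3| = |8| = 8, RHS = |5 + 1| = |6| = 6; 8 = 6 — FAILS

Since the claim fails at x = 5, this value is a counterexample.

Answer: Yes, x = 5 is a counterexample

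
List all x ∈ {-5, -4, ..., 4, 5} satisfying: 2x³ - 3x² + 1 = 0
Holds for: {1}
Fails for: {-5, -4, -3, -2, -1, 0, 2, 3, 4, 5}

Answer: {1}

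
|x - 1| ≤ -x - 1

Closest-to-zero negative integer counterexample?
Testing negative integers from -1 downward:
x = -1: LHS = |(-1) - 1| = |-2| = 2, RHS = -(-1) - 1 = 0; 2 ≤ 0 — FAILS  ← closest negative counterexample to 0

Answer: x = -1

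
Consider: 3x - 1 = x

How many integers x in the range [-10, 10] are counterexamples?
Counterexamples in [-10, 10]: {-10, -9, -8, -7, -6, -5, -4, -3, -2, -1, 0, 1, 2, 3, 4, 5, 6, 7, 8, 9, 10}.

Counting them gives 21 values.

Answer: 21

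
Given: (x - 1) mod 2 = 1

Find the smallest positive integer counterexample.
Testing positive integers:
x = 1: LHS = (1 - 1) mod 2 = 0 mod 2 = 0; 0 = 1 — FAILS  ← smallest positive counterexample

Answer: x = 1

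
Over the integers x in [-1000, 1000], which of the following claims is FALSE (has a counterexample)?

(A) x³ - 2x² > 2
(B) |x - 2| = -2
(A) x = 0: LHS = 0³ - 2·0² = 0; 0 > 2 — FAILS
(B) x = 0: LHS = |0 - 2| = |-2| = 2; 2 = -2 — FAILS

Answer: Both A and B are false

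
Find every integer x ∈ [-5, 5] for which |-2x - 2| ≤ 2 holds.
Holds for: {-2, -1, 0}
Fails for: {-5, -4, -3, 1, 2, 3, 4, 5}

Answer: {-2, -1, 0}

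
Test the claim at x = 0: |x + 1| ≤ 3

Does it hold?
x = 0: LHS = |0 + 1| = |1| = 1; 1 ≤ 3 — holds

The relation is satisfied at x = 0.

Answer: Yes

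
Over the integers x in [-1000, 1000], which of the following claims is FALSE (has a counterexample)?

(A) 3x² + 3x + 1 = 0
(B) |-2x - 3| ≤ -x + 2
(A) x = 0: LHS = 3·0² + 3·0 + 1 = 1; 1 = 0 — FAILS
(B) x = 0: LHS = |-2·0 - 3| = |-3| = 3, RHS = -0 + 2 = 2; 3 ≤ 2 — FAILS

Answer: Both A and B are false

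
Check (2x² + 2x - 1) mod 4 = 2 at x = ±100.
x = 100: LHS = (2·100² + 2·100 - 1) mod 4 = 20199 mod 4 = 3; 3 = 2 — FAILS
x = -100: LHS = (2·(-100)² + 2·(-100) - 1) mod 4 = 19799 mod 4 = 3; 3 = 2 — FAILS

Answer: No, fails for both x = 100 and x = -100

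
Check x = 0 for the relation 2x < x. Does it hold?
x = 0: LHS = 2·0 = 0; 0 < 0 — FAILS

The relation fails at x = 0, so x = 0 is a counterexample.

Answer: No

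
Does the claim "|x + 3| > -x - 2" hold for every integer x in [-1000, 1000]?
The claim fails at x = -3:
x = -3: LHS = |(-3) + 3| = |0| = 0, RHS = -(-3) - 2 = 1; 0 > 1 — FAILS

Because a single integer refutes it, the statement is false.

Answer: False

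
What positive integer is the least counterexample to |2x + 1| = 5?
Testing positive integers:
x = 1: LHS = |2·1 + 1| = |3| = 3; 3 = 5 — FAILS  ← smallest positive counterexample

Answer: x = 1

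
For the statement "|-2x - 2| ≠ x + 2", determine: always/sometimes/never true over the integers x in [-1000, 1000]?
Holds at x = 1: LHS = |-2·1 - 2| = |-4| = 4, RHS = 1 + 2 = 3; 4 ≠ 3 — holds
Fails at x = 0: LHS = |-2·0 - 2| = |-2| = 2, RHS = 0 + 2 = 2; 2 ≠ 2 — FAILS
It is satisfied by some integers in the range but not all.

Answer: Sometimes true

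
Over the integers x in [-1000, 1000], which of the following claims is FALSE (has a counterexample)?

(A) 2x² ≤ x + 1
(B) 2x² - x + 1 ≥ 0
(A) x = -1: LHS = 2·(-1)² = 2, RHS = (-1) + 1 = 0; 2 ≤ 0 — FAILS

(B) Over all integers in [-1000, 1000], LHS − RHS is smallest at x = 0, where it equals 1:
x = 0: LHS = 2·0² - 0 + 1 = 1; 1 ≥ 0 — holds
At the ends of the range:
x = -1000: LHS = 2·(-1000)² - (-1000) + 1 = 2001001; 2001001 ≥ 0 — holds
x = 1000: LHS = 2·1000² - 1000 + 1 = 1999001; 1999001 ≥ 0 — holds
Hence LHS − RHS is never negative, i.e. LHS ≥ RHS throughout, so the relation holds for every integer in [-1000, 1000].

Only (A) has a counterexample.

Answer: A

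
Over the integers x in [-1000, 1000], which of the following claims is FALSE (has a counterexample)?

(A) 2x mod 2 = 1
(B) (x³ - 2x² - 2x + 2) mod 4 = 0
(A) x = 0: LHS = (2·0) mod 2 = 0 mod 2 = 0; 0 = 1 — FAILS
(B) x = 0: LHS = (0³ - 2·0² - 2·0 + 2) mod 4 = 2 mod 4 = 2; 2 = 0 — FAILS

Answer: Both A and B are false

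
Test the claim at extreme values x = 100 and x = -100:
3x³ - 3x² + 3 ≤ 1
x = 100: LHS = 3·100³ - 3·100² + 3 = 2970003; 2970003 ≤ 1 — FAILS
x = -100: LHS = 3·(-100)³ - 3·(-100)² + 3 = -3029997; -3029997 ≤ 1 — holds

Answer: Partially: fails for x = 100, holds for x = -100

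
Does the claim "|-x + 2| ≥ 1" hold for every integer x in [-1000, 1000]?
The claim fails at x = 2:
x = 2: LHS = |-2 + 2| = |0| = 0; 0 ≥ 1 — FAILS

Because a single integer refutes it, the statement is false.

Answer: False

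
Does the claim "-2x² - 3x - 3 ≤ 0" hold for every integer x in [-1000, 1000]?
Over all integers in [-1000, 1000], LHS − RHS is largest at x = -1, where it equals -2:
x = -1: LHS = -2·(-1)² - 3·(-1) - 3 = -2; -2 ≤ 0 — holds
At the ends of the range:
x = -1000: LHS = -2·(-1000)² - 3·(-1000) - 3 = -1997003; -1997003 ≤ 0 — holds
x = 1000: LHS = -2·1000² - 3·1000 - 3 = -2003003; -2003003 ≤ 0 — holds
Hence LHS − RHS is never positive, i.e. LHS ≤ RHS throughout, so the relation holds for every integer in [-1000, 1000].

No counterexample exists.

Answer: True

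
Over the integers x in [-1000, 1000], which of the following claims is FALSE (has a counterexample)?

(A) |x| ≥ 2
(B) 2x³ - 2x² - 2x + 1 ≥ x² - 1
(A) x = 0: LHS = |0| = 0; 0 ≥ 2 — FAILS
(B) x = 1: LHS = 2·1³ - 2·1² - 2·1 + 1 = -1, RHS = 1² - 1 = 0; -1 ≥ 0 — FAILS

Answer: Both A and B are false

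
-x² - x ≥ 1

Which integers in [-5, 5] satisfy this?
Over all integers in [-5, 5], LHS − RHS is largest at x = 0, where it equals -1:
x = 0: LHS = -0² - 0 = 0; 0 ≥ 1 — FAILS
At the ends of the range:
x = -5: LHS = -(-5)² - (-5) = -20; -20 ≥ 1 — FAILS
x = 5: LHS = -5² - 5 = -30; -30 ≥ 1 — FAILS
Hence LHS − RHS is never zero or positive, i.e. LHS < RHS throughout, so the claimed relation (≥) fails for every integer in [-5, 5].

Answer: None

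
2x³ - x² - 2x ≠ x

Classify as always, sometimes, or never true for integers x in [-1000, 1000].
Holds at x = 1: LHS = 2·1³ - 1² - 2·1 = -1; -1 ≠ 1 — holds
Fails at x = 0: LHS = 2·0³ - 0² - 2·0 = 0; 0 ≠ 0 — FAILS
It is satisfied by some integers in the range but not all.

Answer: Sometimes true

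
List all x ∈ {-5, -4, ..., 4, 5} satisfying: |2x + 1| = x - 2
Over all integers in [-5, 5], LHS − RHS is always positive; it is smallest at x = 0, where it equals 3:
x = 0: LHS = |2·0 + 1| = |1| = 1, RHS = 0 - 2 = -2; 1 = -2 — FAILS
At the ends of the range:
x = -5: LHS = |2·(-5) + 1| = |-9| = 9, RHS = (-5) - 2 = -7; 9 = -7 — FAILS
x = 5: LHS = |2·5 + 1| = |11| = 11, RHS = 5 - 2 = 3; 11 = 3 — FAILS
Hence LHS − RHS is never 0, i.e. the two sides are never equal, so the claimed relation (=) fails for every integer in [-5, 5].

Answer: None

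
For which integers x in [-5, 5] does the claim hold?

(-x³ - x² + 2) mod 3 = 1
For a polynomial with integer coefficients, its value mod 3 depends only on x mod 3, so it suffices to check one representative of each residue class, x = 0, 1, 2:
x = 0: LHS = (-0³ - 0² + 2) mod 3 = 2 mod 3 = 2; 2 = 1 — FAILS
x = 1: LHS = (-1³ - 1² + 2) mod 3 = 0 mod 3 = 0; 0 = 1 — FAILS
x = 2: LHS = (-2³ - 2² + 2) mod 3 = (-10) mod 3 = 2; 2 = 1 — FAILS
The relation fails in every residue class, so the claimed relation (=) fails for every integer in [-5, 5].

Answer: None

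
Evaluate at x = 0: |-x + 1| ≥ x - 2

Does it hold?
x = 0: LHS = |-0 + 1| = |1| = 1, RHS = 0 - 2 = -2; 1 ≥ -2 — holds

The relation is satisfied at x = 0.

Answer: Yes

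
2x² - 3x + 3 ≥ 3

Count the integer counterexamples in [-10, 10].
Counterexamples in [-10, 10]: {1}.

Counting them gives 1 values.

Answer: 1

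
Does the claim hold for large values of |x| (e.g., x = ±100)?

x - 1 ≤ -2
x = 100: LHS = 100 - 1 = 99; 99 ≤ -2 — FAILS
x = -100: LHS = (-100) - 1 = -101; -101 ≤ -2 — holds

Answer: Partially: fails for x = 100, holds for x = -100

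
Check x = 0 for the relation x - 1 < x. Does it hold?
x = 0: LHS = 0 - 1 = -1; -1 < 0 — holds

The relation is satisfied at x = 0.

Answer: Yes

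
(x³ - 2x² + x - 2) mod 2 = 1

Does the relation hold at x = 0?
x = 0: LHS = (0³ - 2·0² + 0 - 2) mod 2 = (-2) mod 2 = 0; 0 = 1 — FAILS

The relation fails at x = 0, so x = 0 is a counterexample.

Answer: No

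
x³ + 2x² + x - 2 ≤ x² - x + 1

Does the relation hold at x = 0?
x = 0: LHS = 0³ + 2·0² + 0 - 2 = -2, RHS = 0² - 0 + 1 = 1; -2 ≤ 1 — holds

The relation is satisfied at x = 0.

Answer: Yes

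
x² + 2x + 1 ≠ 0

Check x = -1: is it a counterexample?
Substitute x = -1 into the relation:
x = -1: LHS = (-1)² + 2·(-1) + 1 = 0; 0 ≠ 0 — FAILS

Since the claim fails at x = -1, this value is a counterexample.

Answer: Yes, x = -1 is a counterexample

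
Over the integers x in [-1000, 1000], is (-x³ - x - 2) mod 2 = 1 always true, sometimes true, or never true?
For a polynomial with integer coefficients, its value mod 2 depends only on x mod 2, so it suffices to check one representative of each residue class, x = 0, 1:
x = 0: LHS = (-0³ - 0 - 2) mod 2 = (-2) mod 2 = 0; 0 = 1 — FAILS
x = 1: LHS = (-1³ - 1 - 2) mod 2 = (-4) mod 2 = 0; 0 = 1 — FAILS
The relation fails in every residue class, so the claimed relation (=) fails for every integer in [-1000, 1000].

No integer in the range satisfies it.

Answer: Never true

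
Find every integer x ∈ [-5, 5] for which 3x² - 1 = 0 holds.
Track d = LHS − RHS over the integers in [-5, 5]. Equality would need d = 0, but d changes sign only between consecutive integers, jumping over 0:
x = -1: LHS = 3·(-1)² - 1 = 2; 2 = 0 — FAILS  (d = 2)
x = 0: LHS = 3·0² - 1 = -1; -1 = 0 — FAILS  (d = -1)
x = 0: LHS = 3·0² - 1 = -1; -1 = 0 — FAILS  (d = -1)
x = 1: LHS = 3·1² - 1 = 2; 2 = 0 — FAILS  (d = 2)
Away from these crossings d keeps a constant sign, and checking every integer in [-5, 5] confirms d ≠ 0 throughout. Hence the two sides are never equal, so the claimed relation (=) fails for every integer in [-5, 5].

Answer: None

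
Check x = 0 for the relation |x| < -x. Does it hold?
x = 0: LHS = |0| = 0, RHS = -0 = 0; 0 < 0 — FAILS

The relation fails at x = 0, so x = 0 is a counterexample.

Answer: No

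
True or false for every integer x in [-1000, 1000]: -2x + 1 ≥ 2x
The claim fails at x = 1:
x = 1: LHS = -2·1 + 1 = -1, RHS = 2·1 = 2; -1 ≥ 2 — FAILS

Because a single integer refutes it, the statement is false.

Answer: False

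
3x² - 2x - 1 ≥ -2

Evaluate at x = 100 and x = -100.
x = 100: LHS = 3·100² - 2·100 - 1 = 29799; 29799 ≥ -2 — holds
x = -100: LHS = 3·(-100)² - 2·(-100) - 1 = 30199; 30199 ≥ -2 — holds

Answer: Yes, holds for both x = 100 and x = -100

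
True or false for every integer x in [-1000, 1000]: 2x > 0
The claim fails at x = 0:
x = 0: LHS = 2·0 = 0; 0 > 0 — FAILS

Because a single integer refutes it, the statement is false.

Answer: False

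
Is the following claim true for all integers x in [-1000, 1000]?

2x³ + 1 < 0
The claim fails at x = 0:
x = 0: LHS = 2·0³ + 1 = 1; 1 < 0 — FAILS

Because a single integer refutes it, the statement is false.

Answer: False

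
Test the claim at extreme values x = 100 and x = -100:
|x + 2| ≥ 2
x = 100: LHS = |100 + 2| = |102| = 102; 102 ≥ 2 — holds
x = -100: LHS = |(-100) + 2| = |-98| = 98; 98 ≥ 2 — holds

Answer: Yes, holds for both x = 100 and x = -100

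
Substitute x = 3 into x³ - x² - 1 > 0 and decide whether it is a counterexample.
Substitute x = 3 into the relation:
x = 3: LHS = 3³ - 3² - 1 = 17; 17 > 0 — holds

The claim holds here, so x = 3 is not a counterexample. (A counterexample exists elsewhere, e.g. x = 0.)

Answer: No, x = 3 is not a counterexample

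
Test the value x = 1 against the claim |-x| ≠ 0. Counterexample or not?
Substitute x = 1 into the relation:
x = 1: LHS = |-1| = 1; 1 ≠ 0 — holds

The claim holds here, so x = 1 is not a counterexample. (A counterexample exists elsewhere, e.g. x = 0.)

Answer: No, x = 1 is not a counterexample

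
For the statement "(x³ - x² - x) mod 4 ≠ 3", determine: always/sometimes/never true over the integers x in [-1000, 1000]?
Holds at x = 0: LHS = (0³ - 0² - 0) mod 4 = 0 mod 4 = 0; 0 ≠ 3 — holds
Fails at x = 1: LHS = (1³ - 1² - 1) mod 4 = (-1) mod 4 = 3; 3 ≠ 3 — FAILS
It is satisfied by some integers in the range but not all.

Answer: Sometimes true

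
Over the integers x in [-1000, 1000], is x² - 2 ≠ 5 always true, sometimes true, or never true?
Track d = LHS − RHS over the integers in [-1000, 1000]. Equality would need d = 0, but d changes sign only between consecutive integers, jumping over 0:
x = -3: LHS = (-3)² - 2 = 7; 7 ≠ 5 — holds  (d = 2)
x = -2: LHS = (-2)² - 2 = 2; 2 ≠ 5 — holds  (d = -3)
x = 2: LHS = 2² - 2 = 2; 2 ≠ 5 — holds  (d = -3)
x = 3: LHS = 3² - 2 = 7; 7 ≠ 5 — holds  (d = 2)
Away from these crossings d keeps a constant sign, and checking every integer in [-1000, 1000] confirms d ≠ 0 throughout. Hence the two sides are never equal, so the relation holds for every integer in [-1000, 1000].

No counterexample exists.

Answer: Always true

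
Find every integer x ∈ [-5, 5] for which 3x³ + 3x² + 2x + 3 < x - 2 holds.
Holds for: {-5, -4, -3, -2}
Fails for: {-1, 0, 1, 2, 3, 4, 5}

Answer: {-5, -4, -3, -2}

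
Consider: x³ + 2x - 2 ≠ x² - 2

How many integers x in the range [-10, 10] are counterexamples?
Counterexamples in [-10, 10]: {0}.

Counting them gives 1 values.

Answer: 1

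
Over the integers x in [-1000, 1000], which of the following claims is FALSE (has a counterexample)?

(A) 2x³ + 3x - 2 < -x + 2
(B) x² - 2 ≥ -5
(A) x = 1: LHS = 2·1³ + 3·1 - 2 = 3, RHS = -1 + 2 = 1; 3 < 1 — FAILS

(B) Over all integers in [-1000, 1000], LHS − RHS is smallest at x = 0, where it equals 3:
x = 0: LHS = 0² - 2 = -2; -2 ≥ -5 — holds
At the ends of the range:
x = -1000: LHS = (-1000)² - 2 = 999998; 999998 ≥ -5 — holds
x = 1000: LHS = 1000² - 2 = 999998; 999998 ≥ -5 — holds
Hence LHS − RHS is never negative, i.e. LHS ≥ RHS throughout, so the relation holds for every integer in [-1000, 1000].

Only (A) has a counterexample.

Answer: A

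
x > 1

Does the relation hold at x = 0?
x = 0: 0 > 1 — FAILS

The relation fails at x = 0, so x = 0 is a counterexample.

Answer: No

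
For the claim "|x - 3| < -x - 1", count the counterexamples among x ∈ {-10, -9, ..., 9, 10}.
Counterexamples in [-10, 10]: {-10, -9, -8, -7, -6, -5, -4, -3, -2, -1, 0, 1, 2, 3, 4, 5, 6, 7, 8, 9, 10}.

Counting them gives 21 values.

Answer: 21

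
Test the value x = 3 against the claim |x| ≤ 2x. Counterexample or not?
Substitute x = 3 into the relation:
x = 3: LHS = |3| = 3, RHS = 2·3 = 6; 3 ≤ 6 — holds

The claim holds here, so x = 3 is not a counterexample. (A counterexample exists elsewhere, e.g. x = -1.)

Answer: No, x = 3 is not a counterexample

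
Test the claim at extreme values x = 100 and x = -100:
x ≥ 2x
x = 100: RHS = 2·100 = 200; 100 ≥ 200 — FAILS
x = -100: RHS = 2·(-100) = -200; -100 ≥ -200 — holds

Answer: Partially: fails for x = 100, holds for x = -100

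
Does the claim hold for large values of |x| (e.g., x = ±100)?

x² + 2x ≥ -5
x = 100: LHS = 100² + 2·100 = 10200; 10200 ≥ -5 — holds
x = -100: LHS = (-100)² + 2·(-100) = 9800; 9800 ≥ -5 — holds

Answer: Yes, holds for both x = 100 and x = -100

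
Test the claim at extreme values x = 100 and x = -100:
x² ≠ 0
x = 100: LHS = 100² = 10000; 10000 ≠ 0 — holds
x = -100: LHS = (-100)² = 10000; 10000 ≠ 0 — holds

Answer: Yes, holds for both x = 100 and x = -100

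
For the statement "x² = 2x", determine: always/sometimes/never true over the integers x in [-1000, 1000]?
Holds at x = 0: LHS = 0² = 0, RHS = 2·0 = 0; 0 = 0 — holds
Fails at x = 1: LHS = 1² = 1, RHS = 2·1 = 2; 1 = 2 — FAILS
It is satisfied by some integers in the range but not all.

Answer: Sometimes true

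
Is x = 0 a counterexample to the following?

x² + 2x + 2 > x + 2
Substitute x = 0 into the relation:
x = 0: LHS = 0² + 2·0 + 2 = 2, RHS = 0 + 2 = 2; 2 > 2 — FAILS

Since the claim fails at x = 0, this value is a counterexample.

Answer: Yes, x = 0 is a counterexample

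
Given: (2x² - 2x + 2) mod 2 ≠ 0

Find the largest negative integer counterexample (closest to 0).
Testing negative integers from -1 downward:
x = -1: LHS = (2·(-1)² - 2·(-1) + 2) mod 2 = 6 mod 2 = 0; 0 ≠ 0 — FAILS  ← closest negative counterexample to 0

Answer: x = -1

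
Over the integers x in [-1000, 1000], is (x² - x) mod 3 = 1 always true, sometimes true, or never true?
For a polynomial with integer coefficients, its value mod 3 depends only on x mod 3, so it suffices to check one representative of each residue class, x = 0, 1, 2:
x = 0: LHS = (0² - 0) mod 3 = 0 mod 3 = 0; 0 = 1 — FAILS
x = 1: LHS = (1² - 1) mod 3 = 0 mod 3 = 0; 0 = 1 — FAILS
x = 2: LHS = (2² - 2) mod 3 = 2 mod 3 = 2; 2 = 1 — FAILS
The relation fails in every residue class, so the claimed relation (=) fails for every integer in [-1000, 1000].

No integer in the range satisfies it.

Answer: Never true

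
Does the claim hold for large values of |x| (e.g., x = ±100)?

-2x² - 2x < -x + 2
x = 100: LHS = -2·100² - 2·100 = -20200, RHS = -100 + 2 = -98; -20200 < -98 — holds
x = -100: LHS = -2·(-100)² - 2·(-100) = -19800, RHS = -(-100) + 2 = 102; -19800 < 102 — holds

Answer: Yes, holds for both x = 100 and x = -100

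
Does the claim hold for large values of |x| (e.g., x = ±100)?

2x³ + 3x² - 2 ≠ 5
x = 100: LHS = 2·100³ + 3·100² - 2 = 2029998; 2029998 ≠ 5 — holds
x = -100: LHS = 2·(-100)³ + 3·(-100)² - 2 = -1970002; -1970002 ≠ 5 — holds

Answer: Yes, holds for both x = 100 and x = -100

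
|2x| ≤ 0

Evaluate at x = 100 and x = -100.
x = 100: LHS = |2·100| = |200| = 200; 200 ≤ 0 — FAILS
x = -100: LHS = |2·(-100)| = |-200| = 200; 200 ≤ 0 — FAILS

Answer: No, fails for both x = 100 and x = -100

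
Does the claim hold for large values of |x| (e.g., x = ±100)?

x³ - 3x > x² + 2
x = 100: LHS = 100³ - 3·100 = 999700, RHS = 100² + 2 = 10002; 999700 > 10002 — holds
x = -100: LHS = (-100)³ - 3·(-100) = -999700, RHS = (-100)² + 2 = 10002; -999700 > 10002 — FAILS

Answer: Partially: holds for x = 100, fails for x = -100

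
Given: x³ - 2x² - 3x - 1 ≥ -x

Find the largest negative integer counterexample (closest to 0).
Testing negative integers from -1 downward:
x = -1: LHS = (-1)³ - 2·(-1)² - 3·(-1) - 1 = -1, RHS = -(-1) = 1; -1 ≥ 1 — FAILS  ← closest negative counterexample to 0

Answer: x = -1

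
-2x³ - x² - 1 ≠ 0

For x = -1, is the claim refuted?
Substitute x = -1 into the relation:
x = -1: LHS = -2·(-1)³ - (-1)² - 1 = 0; 0 ≠ 0 — FAILS

Since the claim fails at x = -1, this value is a counterexample.

Answer: Yes, x = -1 is a counterexample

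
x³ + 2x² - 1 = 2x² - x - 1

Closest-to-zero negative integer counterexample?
Testing negative integers from -1 downward:
x = -1: LHS = (-1)³ + 2·(-1)² - 1 = 0, RHS = 2·(-1)² - (-1) - 1 = 2; 0 = 2 — FAILS  ← closest negative counterexample to 0

Answer: x = -1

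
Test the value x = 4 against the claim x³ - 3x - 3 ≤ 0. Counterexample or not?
Substitute x = 4 into the relation:
x = 4: LHS = 4³ - 3·4 - 3 = 49; 49 ≤ 0 — FAILS

Since the claim fails at x = 4, this value is a counterexample.

Answer: Yes, x = 4 is a counterexample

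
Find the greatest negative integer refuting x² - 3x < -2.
Testing negative integers from -1 downward:
x = -1: LHS = (-1)² - 3·(-1) = 4; 4 < -2 — FAILS  ← closest negative counterexample to 0

Answer: x = -1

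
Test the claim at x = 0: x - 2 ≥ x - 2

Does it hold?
x = 0: LHS = 0 - 2 = -2, RHS = 0 - 2 = -2; -2 ≥ -2 — holds

The relation is satisfied at x = 0.

Answer: Yes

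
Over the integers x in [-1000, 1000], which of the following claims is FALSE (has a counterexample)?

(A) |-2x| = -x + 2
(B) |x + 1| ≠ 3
(A) x = 0: LHS = |-2·0| = |0| = 0, RHS = -0 + 2 = 2; 0 = 2 — FAILS
(B) x = 2: LHS = |2 + 1| = |3| = 3; 3 ≠ 3 — FAILS

Answer: Both A and B are false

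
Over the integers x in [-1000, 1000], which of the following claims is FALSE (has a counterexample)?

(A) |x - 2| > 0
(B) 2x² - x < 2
(A) x = 2: LHS = |2 - 2| = |0| = 0; 0 > 0 — FAILS
(B) x = -1: LHS = 2·(-1)² - (-1) = 3; 3 < 2 — FAILS

Answer: Both A and B are false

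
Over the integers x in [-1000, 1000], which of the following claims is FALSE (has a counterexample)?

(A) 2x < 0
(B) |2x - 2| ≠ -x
(A) x = 0: LHS = 2·0 = 0; 0 < 0 — FAILS

(B) Over all integers in [-1000, 1000], LHS − RHS is always positive; it is smallest at x = 1, where it equals 1:
x = 1: LHS = |2·1 - 2| = |0| = 0; 0 ≠ -1 — holds
At the ends of the range:
x = -1000: LHS = |2·(-1000) - 2| = |-2002| = 2002, RHS = -(-1000) = 1000; 2002 ≠ 1000 — holds
x = 1000: LHS = |2·1000 - 2| = |1998| = 1998; 1998 ≠ -1000 — holds
Hence LHS − RHS is never 0, i.e. the two sides are never equal, so the relation holds for every integer in [-1000, 1000].

Only (A) has a counterexample.

Answer: A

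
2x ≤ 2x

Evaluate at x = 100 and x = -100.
x = 100: LHS = 2·100 = 200, RHS = 2·100 = 200; 200 ≤ 200 — holds
x = -100: LHS = 2·(-100) = -200, RHS = 2·(-100) = -200; -200 ≤ -200 — holds

Answer: Yes, holds for both x = 100 and x = -100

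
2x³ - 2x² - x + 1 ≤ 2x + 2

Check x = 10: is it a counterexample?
Substitute x = 10 into the relation:
x = 10: LHS = 2·10³ - 2·10² - 10 + 1 = 1791, RHS = 2·10 + 2 = 22; 1791 ≤ 22 — FAILS

Since the claim fails at x = 10, this value is a counterexample.

Answer: Yes, x = 10 is a counterexample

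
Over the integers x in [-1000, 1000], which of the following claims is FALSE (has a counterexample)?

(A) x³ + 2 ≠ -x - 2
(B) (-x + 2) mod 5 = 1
(A) Track d = LHS − RHS over the integers in [-1000, 1000]. Equality would need d = 0, but d changes sign only between consecutive integers, jumping over 0:
x = -2: LHS = (-2)³ + 2 = -6, RHS = -(-2) - 2 = 0; -6 ≠ 0 — holds  (d = -6)
x = -1: LHS = (-1)³ + 2 = 1, RHS = -(-1) - 2 = -1; 1 ≠ -1 — holds  (d = 2)
Away from these crossings d keeps a constant sign, and checking every integer in [-1000, 1000] confirms d ≠ 0 throughout. Hence the two sides are never equal, so the relation holds for every integer in [-1000, 1000].

(B) x = 0: LHS = (-0 + 2) mod 5 = 2 mod 5 = 2; 2 = 1 — FAILS

Only (B) has a counterexample.

Answer: B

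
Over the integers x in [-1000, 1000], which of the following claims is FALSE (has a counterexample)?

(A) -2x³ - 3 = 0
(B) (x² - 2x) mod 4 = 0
(A) x = 0: LHS = -2·0³ - 3 = -3; -3 = 0 — FAILS
(B) x = 1: LHS = (1² - 2·1) mod 4 = (-1) mod 4 = 3; 3 = 0 — FAILS

Answer: Both A and B are false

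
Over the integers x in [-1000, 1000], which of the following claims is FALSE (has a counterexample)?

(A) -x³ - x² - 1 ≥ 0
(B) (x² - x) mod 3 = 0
(A) x = 0: LHS = -0³ - 0² - 1 = -1; -1 ≥ 0 — FAILS
(B) x = -1: LHS = ((-1)² - (-1)) mod 3 = 2 mod 3 = 2; 2 = 0 — FAILS

Answer: Both A and B are false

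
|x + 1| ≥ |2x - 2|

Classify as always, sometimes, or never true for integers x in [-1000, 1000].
Holds at x = 1: LHS = |1 + 1| = |2| = 2, RHS = |2·1 - 2| = |0| = 0; 2 ≥ 0 — holds
Fails at x = 0: LHS = |0 + 1| = |1| = 1, RHS = |2·0 - 2| = |-2| = 2; 1 ≥ 2 — FAILS
It is satisfied by some integers in the range but not all.

Answer: Sometimes true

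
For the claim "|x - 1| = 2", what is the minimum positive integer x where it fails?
Testing positive integers:
x = 1: LHS = |1 - 1| = |0| = 0; 0 = 2 — FAILS  ← smallest positive counterexample

Answer: x = 1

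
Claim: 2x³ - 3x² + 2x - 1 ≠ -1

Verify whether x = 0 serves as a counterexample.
Substitute x = 0 into the relation:
x = 0: LHS = 2·0³ - 3·0² + 2·0 - 1 = -1; -1 ≠ -1 — FAILS

Since the claim fails at x = 0, this value is a counterexample.

Answer: Yes, x = 0 is a counterexample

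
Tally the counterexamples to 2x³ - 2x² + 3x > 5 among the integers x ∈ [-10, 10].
Counterexamples in [-10, 10]: {-10, -9, -8, -7, -6, -5, -4, -3, -2, -1, 0, 1}.

Counting them gives 12 values.

Answer: 12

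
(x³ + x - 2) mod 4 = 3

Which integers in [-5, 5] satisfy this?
For a polynomial with integer coefficients, its value mod 4 depends only on x mod 4, so it suffices to check one representative of each residue class, x = 0, 1, 2, 3:
x = 0: LHS = (0³ + 0 - 2) mod 4 = (-2) mod 4 = 2; 2 = 3 — FAILS
x = 1: LHS = (1³ + 1 - 2) mod 4 = 0 mod 4 = 0; 0 = 3 — FAILS
x = 2: LHS = (2³ + 2 - 2) mod 4 = 8 mod 4 = 0; 0 = 3 — FAILS
x = 3: LHS = (3³ + 3 - 2) mod 4 = 28 mod 4 = 0; 0 = 3 — FAILS
The relation fails in every residue class, so the claimed relation (=) fails for every integer in [-5, 5].

Answer: None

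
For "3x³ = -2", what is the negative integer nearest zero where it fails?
Testing negative integers from -1 downward:
x = -1: LHS = 3·(-1)³ = -3; -3 = -2 — FAILS  ← closest negative counterexample to 0

Answer: x = -1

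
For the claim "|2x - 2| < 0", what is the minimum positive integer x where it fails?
Testing positive integers:
x = 1: LHS = |2·1 - 2| = |0| = 0; 0 < 0 — FAILS  ← smallest positive counterexample

Answer: x = 1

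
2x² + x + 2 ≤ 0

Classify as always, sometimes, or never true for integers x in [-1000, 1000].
Over all integers in [-1000, 1000], LHS − RHS is smallest at x = 0, where it equals 2:
x = 0: LHS = 2·0² + 0 + 2 = 2; 2 ≤ 0 — FAILS
At the ends of the range:
x = -1000: LHS = 2·(-1000)² + (-1000) + 2 = 1999002; 1999002 ≤ 0 — FAILS
x = 1000: LHS = 2·1000² + 1000 + 2 = 2001002; 2001002 ≤ 0 — FAILS
Hence LHS − RHS is never zero or negative, i.e. LHS > RHS throughout, so the claimed relation (≤) fails for every integer in [-1000, 1000].

No integer in the range satisfies it.

Answer: Never true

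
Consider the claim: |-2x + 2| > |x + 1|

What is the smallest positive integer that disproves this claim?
Testing positive integers:
x = 1: LHS = |-2·1 + 2| = |0| = 0, RHS = |1 + 1| = |2| = 2; 0 > 2 — FAILS  ← smallest positive counterexample

Answer: x = 1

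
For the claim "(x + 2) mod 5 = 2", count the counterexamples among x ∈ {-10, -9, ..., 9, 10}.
Counterexamples in [-10, 10]: {-9, -8, -7, -6, -4, -3, -2, -1, 1, 2, 3, 4, 6, 7, 8, 9}.

Counting them gives 16 values.

Answer: 16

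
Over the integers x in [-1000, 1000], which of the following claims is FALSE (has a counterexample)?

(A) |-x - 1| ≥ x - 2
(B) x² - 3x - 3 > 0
(A) Over all integers in [-1000, 1000], LHS − RHS is smallest at x = 0, where it equals 3:
x = 0: LHS = |-0 - 1| = |-1| = 1, RHS = 0 - 2 = -2; 1 ≥ -2 — holds
At the ends of the range:
x = -1000: LHS = |-(-1000) - 1| = |999| = 999, RHS = (-1000) - 2 = -1002; 999 ≥ -1002 — holds
x = 1000: LHS = |-1000 - 1| = |-1001| = 1001, RHS = 1000 - 2 = 998; 1001 ≥ 998 — holds
Hence LHS − RHS is never negative, i.e. LHS ≥ RHS throughout, so the relation holds for every integer in [-1000, 1000].

(B) x = 0: LHS = 0² - 3·0 - 3 = -3; -3 > 0 — FAILS

Only (B) has a counterexample.

Answer: B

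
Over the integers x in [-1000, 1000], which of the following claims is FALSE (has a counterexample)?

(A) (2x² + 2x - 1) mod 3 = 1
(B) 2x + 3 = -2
(A) x = 0: LHS = (2·0² + 2·0 - 1) mod 3 = (-1) mod 3 = 2; 2 = 1 — FAILS
(B) x = 0: LHS = 2·0 + 3 = 3; 3 = -2 — FAILS

Answer: Both A and B are false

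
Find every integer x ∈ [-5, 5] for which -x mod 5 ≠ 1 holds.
Holds for: {-5, -4, -3, -2, 0, 1, 2, 3, 5}
Fails for: {-1, 4}

Answer: {-5, -4, -3, -2, 0, 1, 2, 3, 5}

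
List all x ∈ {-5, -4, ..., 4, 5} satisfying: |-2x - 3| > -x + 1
Holds for: {-5, 0, 1, 2, 3, 4, 5}
Fails for: {-4, -3, -2, -1}

Answer: {-5, 0, 1, 2, 3, 4, 5}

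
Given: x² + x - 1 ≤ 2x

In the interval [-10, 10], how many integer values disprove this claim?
Counterexamples in [-10, 10]: {-10, -9, -8, -7, -6, -5, -4, -3, -2, -1, 2, 3, 4, 5, 6, 7, 8, 9, 10}.

Counting them gives 19 values.

Answer: 19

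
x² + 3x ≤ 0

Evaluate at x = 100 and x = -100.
x = 100: LHS = 100² + 3·100 = 10300; 10300 ≤ 0 — FAILS
x = -100: LHS = (-100)² + 3·(-100) = 9700; 9700 ≤ 0 — FAILS

Answer: No, fails for both x = 100 and x = -100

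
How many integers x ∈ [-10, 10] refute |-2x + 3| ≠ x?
Counterexamples in [-10, 10]: {1, 3}.

Counting them gives 2 values.

Answer: 2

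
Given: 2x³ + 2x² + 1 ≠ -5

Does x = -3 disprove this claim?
Substitute x = -3 into the relation:
x = -3: LHS = 2·(-3)³ + 2·(-3)² + 1 = -35; -35 ≠ -5 — holds

The relation holds at x = -3, so it is not a counterexample.

Answer: No, x = -3 is not a counterexample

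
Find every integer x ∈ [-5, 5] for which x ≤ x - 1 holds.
Over all integers in [-5, 5], LHS − RHS is smallest at x = 0, where it equals 1:
x = 0: RHS = 0 - 1 = -1; 0 ≤ -1 — FAILS
At the ends of the range:
x = -5: RHS = (-5) - 1 = -6; -5 ≤ -6 — FAILS
x = 5: RHS = 5 - 1 = 4; 5 ≤ 4 — FAILS
Hence LHS − RHS is never zero or negative, i.e. LHS > RHS throughout, so the claimed relation (≤) fails for every integer in [-5, 5].

Answer: None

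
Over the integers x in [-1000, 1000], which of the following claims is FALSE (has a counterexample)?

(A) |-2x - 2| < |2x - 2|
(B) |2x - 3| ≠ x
(A) x = 0: LHS = |-2·0 - 2| = |-2| = 2, RHS = |2·0 - 2| = |-2| = 2; 2 < 2 — FAILS
(B) x = 1: LHS = |2·1 - 3| = |-1| = 1; 1 ≠ 1 — FAILS

Answer: Both A and B are false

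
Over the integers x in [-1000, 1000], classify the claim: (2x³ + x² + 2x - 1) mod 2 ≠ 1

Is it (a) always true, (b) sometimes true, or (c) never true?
Holds at x = 1: LHS = (2·1³ + 1² + 2·1 - 1) mod 2 = 4 mod 2 = 0; 0 ≠ 1 — holds
Fails at x = 0: LHS = (2·0³ + 0² + 2·0 - 1) mod 2 = (-1) mod 2 = 1; 1 ≠ 1 — FAILS
It is satisfied by some integers in the range but not all.

Answer: Sometimes true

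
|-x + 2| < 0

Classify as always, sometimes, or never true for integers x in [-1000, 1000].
An absolute value is never negative, so the left side is ≥ 0 for every x, while the right side is 0. Tightest case in [-1000, 1000] is x = 2:
x = 2: LHS = |-2 + 2| = |0| = 0; 0 < 0 — FAILS
Hence LHS − RHS is never negative, i.e. LHS ≥ RHS throughout, so the claimed relation (<) fails for every integer in [-1000, 1000].

No integer in the range satisfies it.

Answer: Never true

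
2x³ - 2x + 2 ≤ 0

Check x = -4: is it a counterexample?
Substitute x = -4 into the relation:
x = -4: LHS = 2·(-4)³ - 2·(-4) + 2 = -118; -118 ≤ 0 — holds

The claim holds here, so x = -4 is not a counterexample. (A counterexample exists elsewhere, e.g. x = 0.)

Answer: No, x = -4 is not a counterexample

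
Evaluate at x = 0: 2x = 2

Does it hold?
x = 0: LHS = 2·0 = 0; 0 = 2 — FAILS

The relation fails at x = 0, so x = 0 is a counterexample.

Answer: No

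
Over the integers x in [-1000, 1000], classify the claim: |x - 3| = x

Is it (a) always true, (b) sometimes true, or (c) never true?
Track d = LHS − RHS over the integers in [-1000, 1000]. Equality would need d = 0, but d changes sign only between consecutive integers, jumping over 0:
x = 1: LHS = |1 - 3| = |-2| = 2; 2 = 1 — FAILS  (d = 1)
x = 2: LHS = |2 - 3| = |-1| = 1; 1 = 2 — FAILS  (d = -1)
Away from these crossings d keeps a constant sign, and checking every integer in [-1000, 1000] confirms d ≠ 0 throughout. Hence the two sides are never equal, so the claimed relation (=) fails for every integer in [-1000, 1000].

No integer in the range satisfies it.

Answer: Never true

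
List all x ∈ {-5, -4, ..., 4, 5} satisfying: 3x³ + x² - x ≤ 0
Holds for: {-5, -4, -3, -2, -1, 0}
Fails for: {1, 2, 3, 4, 5}

Answer: {-5, -4, -3, -2, -1, 0}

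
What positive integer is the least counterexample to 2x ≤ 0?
Testing positive integers:
x = 1: LHS = 2·1 = 2; 2 ≤ 0 — FAILS  ← smallest positive counterexample

Answer: x = 1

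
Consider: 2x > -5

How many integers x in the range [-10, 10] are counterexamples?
Counterexamples in [-10, 10]: {-10, -9, -8, -7, -6, -5, -4, -3}.

Counting them gives 8 values.

Answer: 8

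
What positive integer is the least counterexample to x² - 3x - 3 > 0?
Testing positive integers:
x = 1: LHS = 1² - 3·1 - 3 = -5; -5 > 0 — FAILS  ← smallest positive counterexample

Answer: x = 1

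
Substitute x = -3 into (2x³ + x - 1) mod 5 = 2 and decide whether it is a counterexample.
Substitute x = -3 into the relation:
x = -3: LHS = (2·(-3)³ + (-3) - 1) mod 5 = (-58) mod 5 = 2; 2 = 2 — holds

The claim holds here, so x = -3 is not a counterexample. (A counterexample exists elsewhere, e.g. x = 0.)

Answer: No, x = -3 is not a counterexample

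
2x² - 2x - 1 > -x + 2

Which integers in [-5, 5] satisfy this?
Holds for: {-5, -4, -3, -2, 2, 3, 4, 5}
Fails for: {-1, 0, 1}

Answer: {-5, -4, -3, -2, 2, 3, 4, 5}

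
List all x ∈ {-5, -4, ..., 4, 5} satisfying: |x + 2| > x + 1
Over all integers in [-5, 5], LHS − RHS is smallest at x = 0, where it equals 1:
x = 0: LHS = |0 + 2| = |2| = 2, RHS = 0 + 1 = 1; 2 > 1 — holds
At the ends of the range:
x = -5: LHS = |(-5) + 2| = |-3| = 3, RHS = (-5) + 1 = -4; 3 > -4 — holds
x = 5: LHS = |5 + 2| = |7| = 7, RHS = 5 + 1 = 6; 7 > 6 — holds
Hence LHS − RHS is never zero or negative, i.e. LHS > RHS throughout, so the relation holds for every integer in [-5, 5].

Answer: All integers in [-5, 5]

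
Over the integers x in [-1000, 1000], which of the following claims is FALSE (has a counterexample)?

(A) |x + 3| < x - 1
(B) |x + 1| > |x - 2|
(A) x = 0: LHS = |0 + 3| = |3| = 3, RHS = 0 - 1 = -1; 3 < -1 — FAILS
(B) x = 0: LHS = |0 + 1| = |1| = 1, RHS = |0 - 2| = |-2| = 2; 1 > 2 — FAILS

Answer: Both A and B are false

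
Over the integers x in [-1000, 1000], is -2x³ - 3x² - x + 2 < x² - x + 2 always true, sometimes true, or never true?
Holds at x = 1: LHS = -2·1³ - 3·1² - 1 + 2 = -4, RHS = 1² - 1 + 2 = 2; -4 < 2 — holds
Fails at x = 0: LHS = -2·0³ - 3·0² - 0 + 2 = 2, RHS = 0² - 0 + 2 = 2; 2 < 2 — FAILS
It is satisfied by some integers in the range but not all.

Answer: Sometimes true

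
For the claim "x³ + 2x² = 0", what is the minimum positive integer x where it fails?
Testing positive integers:
x = 1: LHS = 1³ + 2·1² = 3; 3 = 0 — FAILS  ← smallest positive counterexample

Answer: x = 1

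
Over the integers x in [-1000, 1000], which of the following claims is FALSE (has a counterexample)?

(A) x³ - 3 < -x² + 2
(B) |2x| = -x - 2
(A) x = 2: LHS = 2³ - 3 = 5, RHS = -2² + 2 = -2; 5 < -2 — FAILS
(B) x = 0: LHS = |2·0| = |0| = 0, RHS = -0 - 2 = -2; 0 = -2 — FAILS

Answer: Both A and B are false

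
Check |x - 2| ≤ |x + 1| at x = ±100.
x = 100: LHS = |100 - 2| = |98| = 98, RHS = |100 + 1| = |101| = 101; 98 ≤ 101 — holds
x = -100: LHS = |(-100) - 2| = |-102| = 102, RHS = |(-100) + 1| = |-99| = 99; 102 ≤ 99 — FAILS

Answer: Partially: holds for x = 100, fails for x = -100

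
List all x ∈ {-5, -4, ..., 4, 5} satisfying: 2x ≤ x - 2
Holds for: {-5, -4, -3, -2}
Fails for: {-1, 0, 1, 2, 3, 4, 5}

Answer: {-5, -4, -3, -2}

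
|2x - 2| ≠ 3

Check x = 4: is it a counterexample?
Substitute x = 4 into the relation:
x = 4: LHS = |2·4 - 2| = |6| = 6; 6 ≠ 3 — holds

The relation holds at x = 4, so it is not a counterexample.

Answer: No, x = 4 is not a counterexample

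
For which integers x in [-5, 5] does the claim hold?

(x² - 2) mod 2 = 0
Holds for: {-4, -2, 0, 2, 4}
Fails for: {-5, -3, -1, 1, 3, 5}

Answer: {-4, -2, 0, 2, 4}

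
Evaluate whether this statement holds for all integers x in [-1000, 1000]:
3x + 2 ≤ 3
The claim fails at x = 1:
x = 1: LHS = 3·1 + 2 = 5; 5 ≤ 3 — FAILS

Because a single integer refutes it, the statement is false.

Answer: False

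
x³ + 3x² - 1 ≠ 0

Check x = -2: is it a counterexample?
Substitute x = -2 into the relation:
x = -2: LHS = (-2)³ + 3·(-2)² - 1 = 3; 3 ≠ 0 — holds

The relation holds at x = -2, so it is not a counterexample.

Answer: No, x = -2 is not a counterexample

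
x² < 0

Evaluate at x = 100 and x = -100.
x = 100: LHS = 100² = 10000; 10000 < 0 — FAILS
x = -100: LHS = (-100)² = 10000; 10000 < 0 — FAILS

Answer: No, fails for both x = 100 and x = -100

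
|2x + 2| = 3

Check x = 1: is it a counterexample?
Substitute x = 1 into the relation:
x = 1: LHS = |2·1 + 2| = |4| = 4; 4 = 3 — FAILS

Since the claim fails at x = 1, this value is a counterexample.

Answer: Yes, x = 1 is a counterexample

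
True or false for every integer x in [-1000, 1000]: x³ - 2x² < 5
The claim fails at x = 3:
x = 3: LHS = 3³ - 2·3² = 9; 9 < 5 — FAILS

Because a single integer refutes it, the statement is false.

Answer: False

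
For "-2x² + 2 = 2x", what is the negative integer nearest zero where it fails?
Testing negative integers from -1 downward:
x = -1: LHS = -2·(-1)² + 2 = 0, RHS = 2·(-1) = -2; 0 = -2 — FAILS  ← closest negative counterexample to 0

Answer: x = -1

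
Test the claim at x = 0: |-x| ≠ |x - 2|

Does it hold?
x = 0: LHS = |-0| = |0| = 0, RHS = |0 - 2| = |-2| = 2; 0 ≠ 2 — holds

The relation is satisfied at x = 0.

Answer: Yes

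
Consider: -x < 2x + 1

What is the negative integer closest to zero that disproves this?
Testing negative integers from -1 downward:
x = -1: LHS = -(-1) = 1, RHS = 2·(-1) + 1 = -1; 1 < -1 — FAILS  ← closest negative counterexample to 0

Answer: x = -1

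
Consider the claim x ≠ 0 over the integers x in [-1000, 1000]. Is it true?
The claim fails at x = 0:
x = 0: 0 ≠ 0 — FAILS

Because a single integer refutes it, the statement is false.

Answer: False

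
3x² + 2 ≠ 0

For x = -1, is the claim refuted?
Substitute x = -1 into the relation:
x = -1: LHS = 3·(-1)² + 2 = 5; 5 ≠ 0 — holds

The relation holds at x = -1, so it is not a counterexample.

Answer: No, x = -1 is not a counterexample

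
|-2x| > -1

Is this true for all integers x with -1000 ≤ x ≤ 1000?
An absolute value is never negative, so the left side is ≥ 0 for every x, while the right side is -1. Tightest case in [-1000, 1000] is x = 0:
x = 0: LHS = |-2·0| = |0| = 0; 0 > -1 — holds
Hence LHS − RHS is never zero or negative, i.e. LHS > RHS throughout, so the relation holds for every integer in [-1000, 1000].

No counterexample exists.

Answer: True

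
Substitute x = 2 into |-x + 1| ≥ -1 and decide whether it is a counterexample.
Substitute x = 2 into the relation:
x = 2: LHS = |-2 + 1| = |-1| = 1; 1 ≥ -1 — holds

The relation holds at x = 2, so it is not a counterexample.

Answer: No, x = 2 is not a counterexample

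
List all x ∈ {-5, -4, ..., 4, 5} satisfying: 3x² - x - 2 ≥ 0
Holds for: {-5, -4, -3, -2, -1, 1, 2, 3, 4, 5}
Fails for: {0}

Answer: {-5, -4, -3, -2, -1, 1, 2, 3, 4, 5}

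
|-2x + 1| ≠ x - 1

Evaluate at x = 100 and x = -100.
x = 100: LHS = |-2·100 + 1| = |-199| = 199, RHS = 100 - 1 = 99; 199 ≠ 99 — holds
x = -100: LHS = |-2·(-100) + 1| = |201| = 201, RHS = (-100) - 1 = -101; 201 ≠ -101 — holds

Answer: Yes, holds for both x = 100 and x = -100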